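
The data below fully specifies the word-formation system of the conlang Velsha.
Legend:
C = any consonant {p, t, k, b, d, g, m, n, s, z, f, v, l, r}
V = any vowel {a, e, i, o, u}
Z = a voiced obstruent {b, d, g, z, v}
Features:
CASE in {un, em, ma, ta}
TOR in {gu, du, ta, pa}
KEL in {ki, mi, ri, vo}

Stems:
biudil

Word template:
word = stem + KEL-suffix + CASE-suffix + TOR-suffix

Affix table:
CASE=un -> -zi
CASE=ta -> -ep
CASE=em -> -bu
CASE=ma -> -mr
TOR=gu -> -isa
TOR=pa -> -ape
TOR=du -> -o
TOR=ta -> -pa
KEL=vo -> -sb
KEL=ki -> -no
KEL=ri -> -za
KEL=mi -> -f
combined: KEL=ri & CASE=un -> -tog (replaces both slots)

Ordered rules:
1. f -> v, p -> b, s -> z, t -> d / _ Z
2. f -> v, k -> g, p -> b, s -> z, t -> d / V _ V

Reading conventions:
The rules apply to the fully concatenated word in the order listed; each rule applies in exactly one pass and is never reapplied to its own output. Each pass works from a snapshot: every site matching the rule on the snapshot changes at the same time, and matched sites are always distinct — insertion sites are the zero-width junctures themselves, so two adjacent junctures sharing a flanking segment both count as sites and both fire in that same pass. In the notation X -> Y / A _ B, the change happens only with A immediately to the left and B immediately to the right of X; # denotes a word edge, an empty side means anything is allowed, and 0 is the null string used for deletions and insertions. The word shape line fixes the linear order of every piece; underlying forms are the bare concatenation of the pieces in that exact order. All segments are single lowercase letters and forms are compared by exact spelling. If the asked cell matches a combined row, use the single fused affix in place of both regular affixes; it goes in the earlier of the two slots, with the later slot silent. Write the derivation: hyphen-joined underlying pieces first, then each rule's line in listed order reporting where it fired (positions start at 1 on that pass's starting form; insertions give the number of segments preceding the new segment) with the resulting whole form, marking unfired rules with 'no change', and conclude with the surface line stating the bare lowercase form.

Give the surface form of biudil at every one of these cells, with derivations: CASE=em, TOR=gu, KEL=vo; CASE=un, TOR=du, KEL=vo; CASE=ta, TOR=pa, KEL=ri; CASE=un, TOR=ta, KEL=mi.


cell CASE=em, TOR=gu, KEL=vo:
underlying: biudil-sb-bu-isa
1. f -> v, p -> b, s -> z, t -> d / _ Z: fires at position(s) 7: biudilzbbuisa
2. f -> v, k -> g, p -> b, s -> z, t -> d / V _ V: fires at position(s) 12: biudilzbbuiza
surface: biudilzbbuiza

cell CASE=un, TOR=du, KEL=vo:
underlying: biudil-sb-zi-o
1. f -> v, p -> b, s -> z, t -> d / _ Z: fires at position(s) 7: biudilzbzio
2. f -> v, k -> g, p -> b, s -> z, t -> d / V _ V: no change
surface: biudilzbzio

cell CASE=ta, TOR=pa, KEL=ri:
underlying: biudil-za-ep-ape
1. f -> v, p -> b, s -> z, t -> d / _ Z: no change
2. f -> v, k -> g, p -> b, s -> z, t -> d / V _ V: fires at position(s) 10, 12: biudilzaebabe
surface: biudilzaebabe

cell CASE=un, TOR=ta, KEL=mi:
underlying: biudil-f-zi-pa
1. f -> v, p -> b, s -> z, t -> d / _ Z: fires at position(s) 7: biudilvzipa
2. f -> v, k -> g, p -> b, s -> z, t -> d / V _ V: fires at position(s) 10: biudilvziba
surface: biudilvziba


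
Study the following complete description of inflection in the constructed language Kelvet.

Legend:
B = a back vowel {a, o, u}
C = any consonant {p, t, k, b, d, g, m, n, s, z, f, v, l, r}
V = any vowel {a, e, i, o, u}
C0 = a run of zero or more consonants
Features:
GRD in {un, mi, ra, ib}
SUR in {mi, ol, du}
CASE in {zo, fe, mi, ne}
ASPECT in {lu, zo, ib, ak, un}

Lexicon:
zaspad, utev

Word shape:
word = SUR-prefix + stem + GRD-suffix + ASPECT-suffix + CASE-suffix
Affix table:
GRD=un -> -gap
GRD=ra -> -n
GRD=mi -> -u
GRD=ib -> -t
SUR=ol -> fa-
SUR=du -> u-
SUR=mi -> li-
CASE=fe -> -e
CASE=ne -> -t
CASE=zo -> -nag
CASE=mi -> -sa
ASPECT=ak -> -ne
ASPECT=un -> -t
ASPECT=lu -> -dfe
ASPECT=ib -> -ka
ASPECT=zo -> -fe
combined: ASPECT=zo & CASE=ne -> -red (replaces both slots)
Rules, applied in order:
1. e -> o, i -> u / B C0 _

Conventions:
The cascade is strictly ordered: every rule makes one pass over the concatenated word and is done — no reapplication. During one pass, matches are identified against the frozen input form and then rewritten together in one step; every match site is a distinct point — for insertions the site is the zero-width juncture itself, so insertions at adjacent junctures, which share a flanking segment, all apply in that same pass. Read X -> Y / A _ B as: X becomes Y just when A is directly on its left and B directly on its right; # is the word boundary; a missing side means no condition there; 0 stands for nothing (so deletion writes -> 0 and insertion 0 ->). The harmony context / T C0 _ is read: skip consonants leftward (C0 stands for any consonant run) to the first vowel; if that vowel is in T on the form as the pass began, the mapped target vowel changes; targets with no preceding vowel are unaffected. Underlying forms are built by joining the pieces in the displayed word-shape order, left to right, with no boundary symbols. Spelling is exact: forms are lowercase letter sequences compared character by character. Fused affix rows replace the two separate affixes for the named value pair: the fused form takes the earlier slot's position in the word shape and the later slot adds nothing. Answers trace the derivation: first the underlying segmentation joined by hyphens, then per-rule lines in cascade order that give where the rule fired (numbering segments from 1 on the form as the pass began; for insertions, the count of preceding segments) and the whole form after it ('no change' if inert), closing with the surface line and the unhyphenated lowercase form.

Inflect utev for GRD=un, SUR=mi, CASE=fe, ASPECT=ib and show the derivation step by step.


underlying: li-utev-gap-ka-e
1. e -> o, i -> u / B C0 _: fires at position(s) 5, 12: liutovgapkao
surface: liutovgapkao


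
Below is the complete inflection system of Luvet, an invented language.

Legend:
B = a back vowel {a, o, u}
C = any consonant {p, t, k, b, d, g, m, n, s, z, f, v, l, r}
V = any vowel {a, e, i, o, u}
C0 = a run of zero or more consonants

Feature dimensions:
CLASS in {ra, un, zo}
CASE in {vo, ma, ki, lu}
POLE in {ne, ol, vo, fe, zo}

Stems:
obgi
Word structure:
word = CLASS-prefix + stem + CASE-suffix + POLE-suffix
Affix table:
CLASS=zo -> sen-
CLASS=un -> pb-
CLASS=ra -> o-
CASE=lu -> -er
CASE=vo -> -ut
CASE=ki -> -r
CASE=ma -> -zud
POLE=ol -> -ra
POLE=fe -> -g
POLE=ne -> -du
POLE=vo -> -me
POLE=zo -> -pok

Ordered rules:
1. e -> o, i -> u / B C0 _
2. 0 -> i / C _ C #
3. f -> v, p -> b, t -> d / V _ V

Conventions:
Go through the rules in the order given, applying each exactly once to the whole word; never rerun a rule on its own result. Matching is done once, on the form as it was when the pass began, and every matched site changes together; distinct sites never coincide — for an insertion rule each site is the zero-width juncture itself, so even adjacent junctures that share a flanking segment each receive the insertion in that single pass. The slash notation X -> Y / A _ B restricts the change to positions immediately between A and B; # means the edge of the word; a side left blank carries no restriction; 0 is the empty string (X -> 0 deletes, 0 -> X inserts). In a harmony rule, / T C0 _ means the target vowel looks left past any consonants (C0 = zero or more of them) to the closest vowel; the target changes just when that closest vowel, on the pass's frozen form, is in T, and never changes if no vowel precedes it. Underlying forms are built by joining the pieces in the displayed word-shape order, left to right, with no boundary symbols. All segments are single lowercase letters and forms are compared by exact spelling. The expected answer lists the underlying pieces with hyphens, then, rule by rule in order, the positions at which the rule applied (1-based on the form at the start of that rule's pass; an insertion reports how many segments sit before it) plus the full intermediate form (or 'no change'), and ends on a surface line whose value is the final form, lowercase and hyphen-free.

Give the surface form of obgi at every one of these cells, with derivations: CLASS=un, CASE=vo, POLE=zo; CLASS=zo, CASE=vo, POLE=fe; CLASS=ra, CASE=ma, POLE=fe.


cell CLASS=un, CASE=vo, POLE=zo:
underlying: pb-obgi-ut-pok
1. e -> o, i -> u / B C0 _: fires at position(s) 6: pbobguutpok
2. 0 -> i / C _ C #: no change
3. f -> v, p -> b, t -> d / V _ V: no change
surface: pbobguutpok

cell CLASS=zo, CASE=vo, POLE=fe:
underlying: sen-obgi-ut-g
1. e -> o, i -> u / B C0 _: fires at position(s) 7: senobguutg
2. 0 -> i / C _ C #: inserts after position(s) 9: senobguutig
3. f -> v, p -> b, t -> d / V _ V: fires at position(s) 9: senobguudig
surface: senobguudig

cell CLASS=ra, CASE=ma, POLE=fe:
underlying: o-obgi-zud-g
1. e -> o, i -> u / B C0 _: fires at position(s) 5: oobguzudg
2. 0 -> i / C _ C #: inserts after position(s) 8: oobguzudig
3. f -> v, p -> b, t -> d / V _ V: no change
surface: oobguzudig


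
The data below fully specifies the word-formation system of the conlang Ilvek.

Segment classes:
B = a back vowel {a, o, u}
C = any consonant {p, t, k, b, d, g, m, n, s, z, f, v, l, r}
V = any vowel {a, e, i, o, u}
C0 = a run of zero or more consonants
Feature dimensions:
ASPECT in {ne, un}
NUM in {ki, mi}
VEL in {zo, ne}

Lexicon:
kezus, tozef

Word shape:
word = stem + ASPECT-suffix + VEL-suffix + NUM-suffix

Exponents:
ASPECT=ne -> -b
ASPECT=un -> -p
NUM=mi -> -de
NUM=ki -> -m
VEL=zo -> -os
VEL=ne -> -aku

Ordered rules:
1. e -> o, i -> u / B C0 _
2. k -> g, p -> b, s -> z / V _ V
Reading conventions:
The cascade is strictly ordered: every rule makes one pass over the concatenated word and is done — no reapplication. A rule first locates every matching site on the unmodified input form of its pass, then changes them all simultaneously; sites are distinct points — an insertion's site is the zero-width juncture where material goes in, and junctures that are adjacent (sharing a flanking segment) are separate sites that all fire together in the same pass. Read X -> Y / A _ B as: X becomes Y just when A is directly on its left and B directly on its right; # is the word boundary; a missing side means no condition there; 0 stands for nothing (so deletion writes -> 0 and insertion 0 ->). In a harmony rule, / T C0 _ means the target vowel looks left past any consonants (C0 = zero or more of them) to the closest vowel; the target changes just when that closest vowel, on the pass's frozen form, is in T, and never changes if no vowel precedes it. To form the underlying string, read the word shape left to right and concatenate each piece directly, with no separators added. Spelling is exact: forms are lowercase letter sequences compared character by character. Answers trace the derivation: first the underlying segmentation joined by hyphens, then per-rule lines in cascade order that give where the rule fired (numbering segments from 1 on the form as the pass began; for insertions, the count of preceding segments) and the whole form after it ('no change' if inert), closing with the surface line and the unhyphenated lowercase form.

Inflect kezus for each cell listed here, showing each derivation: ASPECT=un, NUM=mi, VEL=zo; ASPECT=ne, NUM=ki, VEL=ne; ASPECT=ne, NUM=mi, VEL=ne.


cell ASPECT=un, NUM=mi, VEL=zo:
underlying: kezus-p-os-de
1. e -> o, i -> u / B C0 _: fires at position(s) 10: kezusposdo
2. k -> g, p -> b, s -> z / V _ V: no change
surface: kezusposdo

cell ASPECT=ne, NUM=ki, VEL=ne:
underlying: kezus-b-aku-m
1. e -> o, i -> u / B C0 _: no change
2. k -> g, p -> b, s -> z / V _ V: fires at position(s) 8: kezusbagum
surface: kezusbagum

cell ASPECT=ne, NUM=mi, VEL=ne:
underlying: kezus-b-aku-de
1. e -> o, i -> u / B C0 _: fires at position(s) 11: kezusbakudo
2. k -> g, p -> b, s -> z / V _ V: fires at position(s) 8: kezusbagudo
surface: kezusbagudo


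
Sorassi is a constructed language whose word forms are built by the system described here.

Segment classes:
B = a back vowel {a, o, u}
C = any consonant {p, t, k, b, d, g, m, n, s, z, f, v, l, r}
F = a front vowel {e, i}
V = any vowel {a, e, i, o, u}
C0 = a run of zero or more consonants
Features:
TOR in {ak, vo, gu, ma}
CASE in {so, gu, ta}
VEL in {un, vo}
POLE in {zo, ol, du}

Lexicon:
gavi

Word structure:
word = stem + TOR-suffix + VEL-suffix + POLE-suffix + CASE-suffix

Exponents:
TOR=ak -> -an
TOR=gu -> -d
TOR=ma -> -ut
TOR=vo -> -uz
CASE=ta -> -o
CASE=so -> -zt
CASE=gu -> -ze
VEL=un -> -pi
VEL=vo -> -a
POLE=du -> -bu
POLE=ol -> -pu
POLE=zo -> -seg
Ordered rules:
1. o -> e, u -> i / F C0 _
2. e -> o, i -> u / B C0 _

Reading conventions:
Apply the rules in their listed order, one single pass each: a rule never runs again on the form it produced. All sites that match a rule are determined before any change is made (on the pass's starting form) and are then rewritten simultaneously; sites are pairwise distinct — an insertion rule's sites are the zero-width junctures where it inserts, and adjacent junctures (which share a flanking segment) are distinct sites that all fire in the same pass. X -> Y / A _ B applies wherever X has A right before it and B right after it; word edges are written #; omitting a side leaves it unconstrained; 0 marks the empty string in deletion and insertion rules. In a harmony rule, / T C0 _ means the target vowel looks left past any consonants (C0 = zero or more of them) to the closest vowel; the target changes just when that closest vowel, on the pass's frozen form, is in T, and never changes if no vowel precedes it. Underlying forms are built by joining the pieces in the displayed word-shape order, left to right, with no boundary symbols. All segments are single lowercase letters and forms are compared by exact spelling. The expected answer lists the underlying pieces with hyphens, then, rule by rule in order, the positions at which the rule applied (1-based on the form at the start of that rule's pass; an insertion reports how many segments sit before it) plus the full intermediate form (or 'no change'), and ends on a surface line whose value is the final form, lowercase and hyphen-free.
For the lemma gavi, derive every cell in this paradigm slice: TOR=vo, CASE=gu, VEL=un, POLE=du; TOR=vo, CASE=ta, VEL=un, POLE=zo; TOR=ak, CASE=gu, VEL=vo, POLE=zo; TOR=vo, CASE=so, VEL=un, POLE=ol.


cell TOR=vo, CASE=gu, VEL=un, POLE=du:
underlying: gavi-uz-pi-bu-ze
1. o -> e, u -> i / F C0 _: fires at position(s) 5, 10: gaviizpibize
2. e -> o, i -> u / B C0 _: fires at position(s) 4: gavuizpibize
surface: gavuizpibize

cell TOR=vo, CASE=ta, VEL=un, POLE=zo:
underlying: gavi-uz-pi-seg-o
1. o -> e, u -> i / F C0 _: fires at position(s) 5, 12: gaviizpisege
2. e -> o, i -> u / B C0 _: fires at position(s) 4: gavuizpisege
surface: gavuizpisege

cell TOR=ak, CASE=gu, VEL=vo, POLE=zo:
underlying: gavi-an-a-seg-ze
1. o -> e, u -> i / F C0 _: no change
2. e -> o, i -> u / B C0 _: fires at position(s) 4, 9: gavuanasogze
surface: gavuanasogze

cell TOR=vo, CASE=so, VEL=un, POLE=ol:
underlying: gavi-uz-pi-pu-zt
1. o -> e, u -> i / F C0 _: fires at position(s) 5, 10: gaviizpipizt
2. e -> o, i -> u / B C0 _: fires at position(s) 4: gavuizpipizt
surface: gavuizpipizt


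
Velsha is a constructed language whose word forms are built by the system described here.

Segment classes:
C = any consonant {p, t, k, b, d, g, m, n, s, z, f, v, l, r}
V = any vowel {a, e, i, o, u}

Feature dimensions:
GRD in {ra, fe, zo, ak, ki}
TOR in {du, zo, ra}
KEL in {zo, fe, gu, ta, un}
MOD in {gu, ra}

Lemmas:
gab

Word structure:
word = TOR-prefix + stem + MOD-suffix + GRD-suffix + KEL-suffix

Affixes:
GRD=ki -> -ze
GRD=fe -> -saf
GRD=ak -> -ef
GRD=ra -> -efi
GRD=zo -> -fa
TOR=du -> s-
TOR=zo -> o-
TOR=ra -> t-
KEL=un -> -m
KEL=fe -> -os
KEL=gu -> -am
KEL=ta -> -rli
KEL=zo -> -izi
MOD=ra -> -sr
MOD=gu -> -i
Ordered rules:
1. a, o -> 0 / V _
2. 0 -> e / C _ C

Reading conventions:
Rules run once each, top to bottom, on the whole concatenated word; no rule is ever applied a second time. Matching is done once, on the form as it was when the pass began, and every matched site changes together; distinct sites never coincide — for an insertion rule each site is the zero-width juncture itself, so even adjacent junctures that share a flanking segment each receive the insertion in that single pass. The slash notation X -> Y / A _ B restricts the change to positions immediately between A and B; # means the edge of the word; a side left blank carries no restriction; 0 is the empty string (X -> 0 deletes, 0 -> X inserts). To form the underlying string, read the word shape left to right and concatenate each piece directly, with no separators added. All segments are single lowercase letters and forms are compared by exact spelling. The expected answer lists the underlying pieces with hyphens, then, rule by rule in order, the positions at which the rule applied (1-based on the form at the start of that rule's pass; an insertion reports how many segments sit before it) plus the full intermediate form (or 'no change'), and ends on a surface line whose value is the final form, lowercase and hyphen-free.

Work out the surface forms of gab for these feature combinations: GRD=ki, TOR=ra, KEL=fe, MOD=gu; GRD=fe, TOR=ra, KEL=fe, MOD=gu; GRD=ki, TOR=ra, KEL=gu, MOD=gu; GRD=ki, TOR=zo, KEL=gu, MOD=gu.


cell GRD=ki, TOR=ra, KEL=fe, MOD=gu:
underlying: t-gab-i-ze-os
1. a, o -> 0 / V _: fires at position(s) 8: tgabizes
2. 0 -> e / C _ C: inserts after position(s) 1: tegabizes
surface: tegabizes

cell GRD=fe, TOR=ra, KEL=fe, MOD=gu:
underlying: t-gab-i-saf-os
1. a, o -> 0 / V _: no change
2. 0 -> e / C _ C: inserts after position(s) 1: tegabisafos
surface: tegabisafos

cell GRD=ki, TOR=ra, KEL=gu, MOD=gu:
underlying: t-gab-i-ze-am
1. a, o -> 0 / V _: fires at position(s) 8: tgabizem
2. 0 -> e / C _ C: inserts after position(s) 1: tegabizem
surface: tegabizem

cell GRD=ki, TOR=zo, KEL=gu, MOD=gu:
underlying: o-gab-i-ze-am
1. a, o -> 0 / V _: fires at position(s) 8: ogabizem
2. 0 -> e / C _ C: no change
surface: ogabizem


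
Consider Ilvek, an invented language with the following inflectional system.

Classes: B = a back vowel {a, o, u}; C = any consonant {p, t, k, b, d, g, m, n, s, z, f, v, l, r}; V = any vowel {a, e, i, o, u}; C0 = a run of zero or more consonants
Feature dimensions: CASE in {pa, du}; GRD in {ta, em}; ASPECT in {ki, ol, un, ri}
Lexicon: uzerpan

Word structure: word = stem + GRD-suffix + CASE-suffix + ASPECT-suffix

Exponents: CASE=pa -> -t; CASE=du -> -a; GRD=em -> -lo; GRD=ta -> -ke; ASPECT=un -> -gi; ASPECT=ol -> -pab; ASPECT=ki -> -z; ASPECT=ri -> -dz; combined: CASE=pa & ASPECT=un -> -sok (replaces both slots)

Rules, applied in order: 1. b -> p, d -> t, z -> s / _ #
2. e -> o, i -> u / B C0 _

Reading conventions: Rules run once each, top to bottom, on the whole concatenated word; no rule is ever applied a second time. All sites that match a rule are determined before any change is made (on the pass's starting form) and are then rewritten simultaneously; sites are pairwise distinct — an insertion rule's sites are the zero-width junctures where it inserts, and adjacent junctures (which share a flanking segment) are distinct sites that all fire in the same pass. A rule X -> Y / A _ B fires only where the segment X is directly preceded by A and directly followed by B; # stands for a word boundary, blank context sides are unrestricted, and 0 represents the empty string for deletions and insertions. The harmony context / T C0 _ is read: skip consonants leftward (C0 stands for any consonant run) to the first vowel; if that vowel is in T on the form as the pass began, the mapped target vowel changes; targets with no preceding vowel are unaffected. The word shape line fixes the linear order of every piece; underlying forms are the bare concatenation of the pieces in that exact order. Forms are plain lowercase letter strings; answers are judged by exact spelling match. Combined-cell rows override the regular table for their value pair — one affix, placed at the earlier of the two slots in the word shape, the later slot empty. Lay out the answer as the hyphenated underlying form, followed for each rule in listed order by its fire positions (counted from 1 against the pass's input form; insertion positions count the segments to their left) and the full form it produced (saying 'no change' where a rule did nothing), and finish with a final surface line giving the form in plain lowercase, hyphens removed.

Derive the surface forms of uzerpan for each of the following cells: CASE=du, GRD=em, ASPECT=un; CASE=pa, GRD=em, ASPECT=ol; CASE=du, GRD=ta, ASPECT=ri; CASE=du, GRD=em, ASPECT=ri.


cell CASE=du, GRD=em, ASPECT=un:
underlying: uzerpan-lo-a-gi
1. b -> p, d -> t, z -> s / _ #: no change
2. e -> o, i -> u / B C0 _: fires at position(s) 3, 12: uzorpanloagu
surface: uzorpanloagu

cell CASE=pa, GRD=em, ASPECT=ol:
underlying: uzerpan-lo-t-pab
1. b -> p, d -> t, z -> s / _ #: fires at position(s) 13: uzerpanlotpap
2. e -> o, i -> u / B C0 _: fires at position(s) 3: uzorpanlotpap
surface: uzorpanlotpap

cell CASE=du, GRD=ta, ASPECT=ri:
underlying: uzerpan-ke-a-dz
1. b -> p, d -> t, z -> s / _ #: fires at position(s) 12: uzerpankeads
2. e -> o, i -> u / B C0 _: fires at position(s) 3, 9: uzorpankoads
surface: uzorpankoads

cell CASE=du, GRD=em, ASPECT=ri:
underlying: uzerpan-lo-a-dz
1. b -> p, d -> t, z -> s / _ #: fires at position(s) 12: uzerpanloads
2. e -> o, i -> u / B C0 _: fires at position(s) 3: uzorpanloads
surface: uzorpanloads


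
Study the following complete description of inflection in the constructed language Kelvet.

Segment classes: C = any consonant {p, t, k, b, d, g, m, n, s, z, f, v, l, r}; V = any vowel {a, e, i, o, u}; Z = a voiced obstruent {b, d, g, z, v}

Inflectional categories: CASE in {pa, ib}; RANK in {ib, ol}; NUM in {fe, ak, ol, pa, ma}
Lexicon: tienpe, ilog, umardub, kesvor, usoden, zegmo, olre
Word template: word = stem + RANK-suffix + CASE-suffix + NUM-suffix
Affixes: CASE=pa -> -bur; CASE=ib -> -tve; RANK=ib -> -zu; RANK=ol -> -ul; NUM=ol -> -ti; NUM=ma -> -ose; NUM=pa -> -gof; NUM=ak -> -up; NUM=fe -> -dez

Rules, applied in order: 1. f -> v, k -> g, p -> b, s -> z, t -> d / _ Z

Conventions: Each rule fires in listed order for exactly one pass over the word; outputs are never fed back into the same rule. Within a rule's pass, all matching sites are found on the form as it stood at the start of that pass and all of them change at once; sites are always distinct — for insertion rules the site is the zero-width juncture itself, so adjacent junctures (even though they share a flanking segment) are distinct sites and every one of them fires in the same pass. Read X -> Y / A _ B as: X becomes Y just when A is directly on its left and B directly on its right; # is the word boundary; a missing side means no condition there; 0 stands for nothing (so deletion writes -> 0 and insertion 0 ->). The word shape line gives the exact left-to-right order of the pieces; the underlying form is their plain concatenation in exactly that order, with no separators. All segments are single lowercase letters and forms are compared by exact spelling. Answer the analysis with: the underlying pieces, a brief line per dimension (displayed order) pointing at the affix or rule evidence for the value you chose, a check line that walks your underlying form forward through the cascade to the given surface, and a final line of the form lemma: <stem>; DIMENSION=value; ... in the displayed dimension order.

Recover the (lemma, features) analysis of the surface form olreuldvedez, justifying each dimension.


underlying: olre-ul-tve-dez
CASE=ib - signalled by the affix -tve
RANK=ol - signalled by the affix -ul
NUM=fe - signalled by the affix -dez
check: olreultvedez -> olreuldvedez
lemma: olre; CASE=ib; RANK=ol; NUM=fe


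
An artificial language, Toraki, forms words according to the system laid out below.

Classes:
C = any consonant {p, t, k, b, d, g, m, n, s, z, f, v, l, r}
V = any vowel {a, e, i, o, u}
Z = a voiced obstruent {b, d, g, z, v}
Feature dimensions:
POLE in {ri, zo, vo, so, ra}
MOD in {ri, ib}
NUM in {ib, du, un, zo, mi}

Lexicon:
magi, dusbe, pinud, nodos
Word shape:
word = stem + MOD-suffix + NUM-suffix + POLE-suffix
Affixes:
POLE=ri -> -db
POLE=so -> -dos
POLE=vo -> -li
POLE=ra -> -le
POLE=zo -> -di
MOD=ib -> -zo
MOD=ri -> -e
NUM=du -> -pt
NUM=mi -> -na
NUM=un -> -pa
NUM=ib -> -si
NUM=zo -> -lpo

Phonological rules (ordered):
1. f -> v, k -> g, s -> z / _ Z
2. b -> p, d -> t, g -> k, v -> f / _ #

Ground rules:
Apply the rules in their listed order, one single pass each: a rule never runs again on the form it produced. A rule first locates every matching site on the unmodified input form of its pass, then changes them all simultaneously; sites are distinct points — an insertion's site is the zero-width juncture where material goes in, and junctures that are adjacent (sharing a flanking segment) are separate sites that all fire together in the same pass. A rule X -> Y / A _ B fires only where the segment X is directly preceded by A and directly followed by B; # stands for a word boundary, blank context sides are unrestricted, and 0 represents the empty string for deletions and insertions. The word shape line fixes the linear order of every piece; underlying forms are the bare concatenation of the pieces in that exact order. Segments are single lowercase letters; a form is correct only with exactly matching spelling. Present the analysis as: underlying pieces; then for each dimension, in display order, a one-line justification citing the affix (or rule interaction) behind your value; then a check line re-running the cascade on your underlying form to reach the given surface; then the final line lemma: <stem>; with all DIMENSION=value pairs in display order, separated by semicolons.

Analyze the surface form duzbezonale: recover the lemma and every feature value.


underlying: dusbe-zo-na-le
POLE=ra - signalled by the affix -le
MOD=ib - signalled by the affix -zo
NUM=mi - signalled by the affix -na
check: dusbezonale -> duzbezonale -> duzbezonale
lemma: dusbe; POLE=ra; MOD=ib; NUM=mi


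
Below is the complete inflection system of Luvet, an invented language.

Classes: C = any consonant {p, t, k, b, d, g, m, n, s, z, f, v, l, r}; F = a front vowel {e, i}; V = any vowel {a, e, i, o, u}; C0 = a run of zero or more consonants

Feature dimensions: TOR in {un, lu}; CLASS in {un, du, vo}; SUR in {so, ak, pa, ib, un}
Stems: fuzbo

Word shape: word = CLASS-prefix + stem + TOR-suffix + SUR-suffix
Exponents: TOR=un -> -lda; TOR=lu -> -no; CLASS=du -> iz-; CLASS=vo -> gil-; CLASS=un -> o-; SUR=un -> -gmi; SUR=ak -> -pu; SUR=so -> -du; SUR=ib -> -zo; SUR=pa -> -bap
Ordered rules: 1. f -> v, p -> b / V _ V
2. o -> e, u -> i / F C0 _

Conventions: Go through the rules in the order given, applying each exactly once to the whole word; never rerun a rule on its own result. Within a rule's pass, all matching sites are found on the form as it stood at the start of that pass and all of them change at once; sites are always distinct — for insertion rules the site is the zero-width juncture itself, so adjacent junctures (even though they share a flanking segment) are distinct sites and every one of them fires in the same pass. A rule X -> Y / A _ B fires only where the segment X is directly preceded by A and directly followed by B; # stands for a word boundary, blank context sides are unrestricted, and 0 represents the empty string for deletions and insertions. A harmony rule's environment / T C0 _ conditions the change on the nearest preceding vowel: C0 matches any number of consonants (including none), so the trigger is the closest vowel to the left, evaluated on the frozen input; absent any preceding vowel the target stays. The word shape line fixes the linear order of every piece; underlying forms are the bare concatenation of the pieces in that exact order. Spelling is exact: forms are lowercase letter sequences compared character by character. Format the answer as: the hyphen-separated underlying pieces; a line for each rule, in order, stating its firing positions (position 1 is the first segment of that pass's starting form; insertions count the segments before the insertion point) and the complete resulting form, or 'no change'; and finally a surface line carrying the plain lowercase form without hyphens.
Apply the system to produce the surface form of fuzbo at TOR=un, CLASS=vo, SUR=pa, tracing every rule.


underlying: gil-fuzbo-lda-bap
1. f -> v, p -> b / V _ V: no change
2. o -> e, u -> i / F C0 _: fires at position(s) 5: gilfizboldabap
surface: gilfizboldabap


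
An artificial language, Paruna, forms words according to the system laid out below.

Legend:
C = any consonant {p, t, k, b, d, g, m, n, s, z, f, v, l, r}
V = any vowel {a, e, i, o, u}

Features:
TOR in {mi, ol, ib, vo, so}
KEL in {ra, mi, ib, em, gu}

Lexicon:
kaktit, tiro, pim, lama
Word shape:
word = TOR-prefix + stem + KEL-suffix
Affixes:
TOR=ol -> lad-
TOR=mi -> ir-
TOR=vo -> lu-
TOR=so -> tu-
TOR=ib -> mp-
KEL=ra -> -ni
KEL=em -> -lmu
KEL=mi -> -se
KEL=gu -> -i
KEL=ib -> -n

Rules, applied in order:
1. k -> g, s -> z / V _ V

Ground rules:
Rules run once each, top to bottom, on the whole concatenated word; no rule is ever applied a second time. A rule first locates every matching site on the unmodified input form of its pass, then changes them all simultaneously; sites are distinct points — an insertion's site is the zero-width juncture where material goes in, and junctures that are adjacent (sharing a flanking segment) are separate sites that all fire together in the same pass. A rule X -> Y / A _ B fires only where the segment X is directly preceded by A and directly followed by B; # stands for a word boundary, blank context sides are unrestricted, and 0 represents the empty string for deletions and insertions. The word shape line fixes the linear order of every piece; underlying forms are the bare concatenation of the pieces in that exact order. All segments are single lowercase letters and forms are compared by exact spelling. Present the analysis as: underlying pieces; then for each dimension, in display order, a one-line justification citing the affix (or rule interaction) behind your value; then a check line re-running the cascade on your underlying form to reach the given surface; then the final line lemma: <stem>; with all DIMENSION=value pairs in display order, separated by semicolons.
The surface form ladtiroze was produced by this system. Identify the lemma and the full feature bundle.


underlying: lad-tiro-se
TOR=ol - signalled by the affix lad-
KEL=mi - signalled by the affix -se
check: ladtirose -> ladtiroze
lemma: tiro; TOR=ol; KEL=mi


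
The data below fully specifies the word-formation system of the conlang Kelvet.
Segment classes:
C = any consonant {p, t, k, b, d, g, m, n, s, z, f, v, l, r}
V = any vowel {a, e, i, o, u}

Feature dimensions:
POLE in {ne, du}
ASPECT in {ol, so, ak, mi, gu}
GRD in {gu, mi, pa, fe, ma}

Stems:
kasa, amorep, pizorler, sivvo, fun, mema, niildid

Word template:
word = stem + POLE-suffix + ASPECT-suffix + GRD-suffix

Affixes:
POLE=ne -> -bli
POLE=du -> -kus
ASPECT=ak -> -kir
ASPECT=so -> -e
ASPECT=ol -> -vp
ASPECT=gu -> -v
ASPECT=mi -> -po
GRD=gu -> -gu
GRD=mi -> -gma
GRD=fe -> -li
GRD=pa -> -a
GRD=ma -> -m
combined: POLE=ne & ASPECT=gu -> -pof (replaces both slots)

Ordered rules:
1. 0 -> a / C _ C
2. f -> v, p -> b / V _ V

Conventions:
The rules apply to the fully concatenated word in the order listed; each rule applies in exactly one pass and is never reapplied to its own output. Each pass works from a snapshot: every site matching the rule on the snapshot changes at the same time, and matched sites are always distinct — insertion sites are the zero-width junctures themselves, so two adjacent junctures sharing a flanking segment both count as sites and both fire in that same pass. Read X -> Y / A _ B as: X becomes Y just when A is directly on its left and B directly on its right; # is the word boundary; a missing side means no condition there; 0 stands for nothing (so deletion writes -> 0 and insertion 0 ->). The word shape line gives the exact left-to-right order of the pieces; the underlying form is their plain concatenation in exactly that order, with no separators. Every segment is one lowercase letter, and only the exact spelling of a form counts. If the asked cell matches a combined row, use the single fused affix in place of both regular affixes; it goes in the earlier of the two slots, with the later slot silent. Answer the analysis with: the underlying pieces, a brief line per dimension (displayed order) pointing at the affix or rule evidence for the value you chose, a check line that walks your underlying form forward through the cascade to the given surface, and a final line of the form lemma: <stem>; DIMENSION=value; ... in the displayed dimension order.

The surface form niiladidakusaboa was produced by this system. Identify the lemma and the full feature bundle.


underlying: niildid-kus-po-a
POLE=du - signalled by the affix -kus
ASPECT=mi - signalled by the affix -po
GRD=pa - signalled by the affix -a
check: niildidkuspoa -> niiladidakusapoa -> niiladidakusaboa
lemma: niildid; POLE=du; ASPECT=mi; GRD=pa


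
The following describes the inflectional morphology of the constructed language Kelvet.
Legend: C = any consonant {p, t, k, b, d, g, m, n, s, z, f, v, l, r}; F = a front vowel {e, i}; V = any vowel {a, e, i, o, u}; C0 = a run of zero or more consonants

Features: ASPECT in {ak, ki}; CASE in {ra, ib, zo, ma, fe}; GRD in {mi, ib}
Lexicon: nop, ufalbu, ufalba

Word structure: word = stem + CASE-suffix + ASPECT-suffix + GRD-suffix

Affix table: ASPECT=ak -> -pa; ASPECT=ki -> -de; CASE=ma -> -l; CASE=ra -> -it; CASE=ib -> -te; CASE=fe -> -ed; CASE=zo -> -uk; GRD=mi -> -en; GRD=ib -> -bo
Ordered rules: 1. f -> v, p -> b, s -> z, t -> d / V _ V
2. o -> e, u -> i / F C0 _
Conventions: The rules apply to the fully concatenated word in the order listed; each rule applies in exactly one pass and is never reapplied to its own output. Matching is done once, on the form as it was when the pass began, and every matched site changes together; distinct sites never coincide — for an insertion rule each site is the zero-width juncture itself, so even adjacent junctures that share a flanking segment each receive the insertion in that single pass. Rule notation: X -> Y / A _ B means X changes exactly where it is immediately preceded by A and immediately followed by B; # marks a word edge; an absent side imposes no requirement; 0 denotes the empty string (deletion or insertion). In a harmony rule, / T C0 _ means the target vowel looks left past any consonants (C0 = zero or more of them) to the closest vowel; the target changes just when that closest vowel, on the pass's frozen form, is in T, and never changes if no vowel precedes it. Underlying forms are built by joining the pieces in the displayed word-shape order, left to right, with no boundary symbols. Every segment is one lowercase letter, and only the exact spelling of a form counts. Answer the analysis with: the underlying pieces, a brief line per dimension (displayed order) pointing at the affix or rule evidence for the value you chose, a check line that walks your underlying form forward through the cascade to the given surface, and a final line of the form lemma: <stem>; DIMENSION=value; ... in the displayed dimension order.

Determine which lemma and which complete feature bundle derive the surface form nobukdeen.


underlying: nop-uk-de-en
ASPECT=ki - signalled by the affix -de
CASE=zo - signalled by the affix -uk
GRD=mi - signalled by the affix -en
check: nopukdeen -> nobukdeen -> nobukdeen
lemma: nop; ASPECT=ki; CASE=zo; GRD=mi


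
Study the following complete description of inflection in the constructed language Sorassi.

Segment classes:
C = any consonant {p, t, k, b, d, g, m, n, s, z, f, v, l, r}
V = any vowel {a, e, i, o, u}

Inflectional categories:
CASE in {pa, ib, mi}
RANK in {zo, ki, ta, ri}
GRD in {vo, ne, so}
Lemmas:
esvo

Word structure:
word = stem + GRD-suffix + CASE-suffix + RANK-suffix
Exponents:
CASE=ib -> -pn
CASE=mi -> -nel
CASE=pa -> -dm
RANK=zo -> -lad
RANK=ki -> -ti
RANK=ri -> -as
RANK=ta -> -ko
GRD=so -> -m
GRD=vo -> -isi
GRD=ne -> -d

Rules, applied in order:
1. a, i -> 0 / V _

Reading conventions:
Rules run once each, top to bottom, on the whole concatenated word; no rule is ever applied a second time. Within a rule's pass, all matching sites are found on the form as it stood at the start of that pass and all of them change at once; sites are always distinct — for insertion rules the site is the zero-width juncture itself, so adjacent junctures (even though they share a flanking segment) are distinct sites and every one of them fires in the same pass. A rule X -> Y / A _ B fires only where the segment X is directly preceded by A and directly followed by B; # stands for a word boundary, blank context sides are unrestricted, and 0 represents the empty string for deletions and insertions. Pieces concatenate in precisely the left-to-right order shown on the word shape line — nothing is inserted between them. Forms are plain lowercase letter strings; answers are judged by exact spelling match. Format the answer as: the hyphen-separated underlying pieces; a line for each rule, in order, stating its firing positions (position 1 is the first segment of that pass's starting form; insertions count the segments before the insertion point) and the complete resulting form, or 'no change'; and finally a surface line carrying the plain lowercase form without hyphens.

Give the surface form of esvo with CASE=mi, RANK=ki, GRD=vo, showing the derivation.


underlying: esvo-isi-nel-ti
1. a, i -> 0 / V _: fires at position(s) 5: esvosinelti
surface: esvosinelti


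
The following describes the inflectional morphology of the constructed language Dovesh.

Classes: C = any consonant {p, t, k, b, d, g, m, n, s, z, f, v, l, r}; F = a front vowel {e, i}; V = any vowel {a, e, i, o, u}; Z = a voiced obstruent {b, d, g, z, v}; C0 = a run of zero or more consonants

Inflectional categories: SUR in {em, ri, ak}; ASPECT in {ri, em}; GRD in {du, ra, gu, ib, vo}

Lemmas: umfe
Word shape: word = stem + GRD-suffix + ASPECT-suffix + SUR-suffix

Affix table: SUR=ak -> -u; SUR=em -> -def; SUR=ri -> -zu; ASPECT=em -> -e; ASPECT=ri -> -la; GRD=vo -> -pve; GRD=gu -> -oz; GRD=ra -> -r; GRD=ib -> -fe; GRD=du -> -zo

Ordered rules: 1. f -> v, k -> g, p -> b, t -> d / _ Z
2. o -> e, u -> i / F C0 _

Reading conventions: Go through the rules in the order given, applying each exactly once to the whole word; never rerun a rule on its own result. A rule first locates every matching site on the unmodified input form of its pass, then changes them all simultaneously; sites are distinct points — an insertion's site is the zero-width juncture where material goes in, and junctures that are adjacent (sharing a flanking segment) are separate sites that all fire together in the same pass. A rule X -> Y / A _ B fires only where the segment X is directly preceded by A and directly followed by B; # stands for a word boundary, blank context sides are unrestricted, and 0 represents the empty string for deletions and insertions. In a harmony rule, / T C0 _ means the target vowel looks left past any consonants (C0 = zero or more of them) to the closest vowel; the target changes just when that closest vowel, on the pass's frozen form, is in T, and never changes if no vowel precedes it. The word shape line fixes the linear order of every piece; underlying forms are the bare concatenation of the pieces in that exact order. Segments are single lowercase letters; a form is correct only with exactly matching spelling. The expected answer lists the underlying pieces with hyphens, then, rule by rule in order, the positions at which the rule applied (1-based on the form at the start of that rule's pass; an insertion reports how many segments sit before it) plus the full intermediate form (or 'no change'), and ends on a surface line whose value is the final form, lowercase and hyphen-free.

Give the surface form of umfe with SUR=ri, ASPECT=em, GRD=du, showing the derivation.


underlying: umfe-zo-e-zu
1. f -> v, k -> g, p -> b, t -> d / _ Z: no change
2. o -> e, u -> i / F C0 _: fires at position(s) 6, 9: umfezeezi
surface: umfezeezi
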